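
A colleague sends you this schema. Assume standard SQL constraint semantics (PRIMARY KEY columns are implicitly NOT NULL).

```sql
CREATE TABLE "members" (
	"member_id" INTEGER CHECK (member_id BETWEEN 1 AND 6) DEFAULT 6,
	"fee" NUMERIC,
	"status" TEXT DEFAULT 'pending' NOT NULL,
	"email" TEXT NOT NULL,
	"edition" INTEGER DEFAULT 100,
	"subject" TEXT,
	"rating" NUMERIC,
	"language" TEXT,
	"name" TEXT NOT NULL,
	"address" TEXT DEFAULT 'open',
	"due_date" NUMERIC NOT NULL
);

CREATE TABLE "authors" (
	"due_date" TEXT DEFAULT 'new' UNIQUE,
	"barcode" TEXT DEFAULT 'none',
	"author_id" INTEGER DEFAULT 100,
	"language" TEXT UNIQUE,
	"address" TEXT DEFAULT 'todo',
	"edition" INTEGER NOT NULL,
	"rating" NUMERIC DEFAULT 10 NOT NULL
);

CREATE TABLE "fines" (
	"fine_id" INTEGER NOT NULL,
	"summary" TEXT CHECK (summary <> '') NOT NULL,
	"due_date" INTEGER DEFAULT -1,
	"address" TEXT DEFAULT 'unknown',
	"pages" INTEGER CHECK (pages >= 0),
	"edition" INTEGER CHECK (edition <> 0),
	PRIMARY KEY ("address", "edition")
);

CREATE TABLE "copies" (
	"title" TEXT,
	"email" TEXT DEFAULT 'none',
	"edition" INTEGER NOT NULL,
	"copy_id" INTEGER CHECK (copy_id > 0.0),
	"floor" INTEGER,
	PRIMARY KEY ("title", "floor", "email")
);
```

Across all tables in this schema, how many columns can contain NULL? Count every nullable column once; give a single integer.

15

members: 7 nullable (member_id, fee, edition, subject, rating, language, address — PK none and explicit NOT NULL columns excluded).
authors: 5 nullable (due_date, barcode, author_id, language, address — PK none and explicit NOT NULL columns excluded).
fines: 2 nullable (due_date, pages — PK (address, edition) and explicit NOT NULL columns excluded).
copies: 1 nullable (copy_id — PK (title, floor, email) and explicit NOT NULL columns excluded).
Total: 7 + 5 + 2 + 1 = 15.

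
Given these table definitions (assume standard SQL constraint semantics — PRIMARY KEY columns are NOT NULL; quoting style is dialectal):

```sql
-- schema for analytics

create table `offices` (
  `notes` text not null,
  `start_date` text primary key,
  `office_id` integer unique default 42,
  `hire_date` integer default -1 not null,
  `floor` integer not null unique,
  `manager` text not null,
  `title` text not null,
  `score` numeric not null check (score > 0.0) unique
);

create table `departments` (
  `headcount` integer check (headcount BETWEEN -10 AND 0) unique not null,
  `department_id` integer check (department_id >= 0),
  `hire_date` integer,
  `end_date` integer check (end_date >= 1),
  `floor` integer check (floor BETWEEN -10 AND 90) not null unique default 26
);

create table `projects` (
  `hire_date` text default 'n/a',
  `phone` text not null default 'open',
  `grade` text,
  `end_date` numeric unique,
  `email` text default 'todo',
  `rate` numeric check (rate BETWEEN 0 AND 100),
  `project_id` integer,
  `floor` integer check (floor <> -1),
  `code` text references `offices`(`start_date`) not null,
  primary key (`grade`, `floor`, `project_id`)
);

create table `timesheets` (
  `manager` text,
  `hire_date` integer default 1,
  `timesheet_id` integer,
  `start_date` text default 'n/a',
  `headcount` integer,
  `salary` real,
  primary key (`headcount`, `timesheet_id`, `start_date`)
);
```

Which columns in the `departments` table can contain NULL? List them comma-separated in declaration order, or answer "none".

department_id, hire_date, end_date

- headcount: declared NOT NULL → not nullable.
- department_id: CHECK does not forbid NULL (a CHECK constraint passes when its expression is NULL) → nullable.
- hire_date: no NOT NULL constraint applies → nullable.
- end_date: CHECK does not forbid NULL (a CHECK constraint passes when its expression is NULL) → nullable.
- floor: declared NOT NULL → not nullable.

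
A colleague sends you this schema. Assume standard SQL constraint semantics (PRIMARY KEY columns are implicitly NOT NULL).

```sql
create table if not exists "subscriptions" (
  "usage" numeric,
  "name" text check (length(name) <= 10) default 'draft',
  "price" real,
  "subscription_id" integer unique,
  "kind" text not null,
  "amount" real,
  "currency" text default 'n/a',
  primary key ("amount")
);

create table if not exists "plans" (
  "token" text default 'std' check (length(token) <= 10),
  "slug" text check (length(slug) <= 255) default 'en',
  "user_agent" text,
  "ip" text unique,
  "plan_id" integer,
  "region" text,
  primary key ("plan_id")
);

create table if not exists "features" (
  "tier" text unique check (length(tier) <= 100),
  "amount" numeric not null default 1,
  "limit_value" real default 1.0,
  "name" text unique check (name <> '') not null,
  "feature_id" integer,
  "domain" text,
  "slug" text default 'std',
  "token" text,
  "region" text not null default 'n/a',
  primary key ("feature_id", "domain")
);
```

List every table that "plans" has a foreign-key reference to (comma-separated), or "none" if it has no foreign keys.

none

No column in plans has a REFERENCES clause.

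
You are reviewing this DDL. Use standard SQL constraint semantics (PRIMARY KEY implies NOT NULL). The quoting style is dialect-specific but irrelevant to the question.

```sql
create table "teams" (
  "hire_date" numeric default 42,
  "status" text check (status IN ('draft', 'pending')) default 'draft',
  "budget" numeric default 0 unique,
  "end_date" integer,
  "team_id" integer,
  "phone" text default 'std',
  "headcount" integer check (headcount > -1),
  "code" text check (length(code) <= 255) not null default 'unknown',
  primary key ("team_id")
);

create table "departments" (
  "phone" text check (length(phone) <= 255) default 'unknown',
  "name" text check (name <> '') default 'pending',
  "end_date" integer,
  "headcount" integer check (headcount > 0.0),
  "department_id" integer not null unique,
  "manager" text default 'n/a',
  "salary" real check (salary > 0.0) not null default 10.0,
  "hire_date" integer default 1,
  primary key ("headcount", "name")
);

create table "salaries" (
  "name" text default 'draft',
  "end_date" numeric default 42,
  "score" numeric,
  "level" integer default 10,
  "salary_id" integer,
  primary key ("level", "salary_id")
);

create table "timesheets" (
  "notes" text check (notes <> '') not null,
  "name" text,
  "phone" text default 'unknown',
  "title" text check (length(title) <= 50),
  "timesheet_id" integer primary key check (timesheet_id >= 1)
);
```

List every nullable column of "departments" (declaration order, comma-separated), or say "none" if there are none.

- phone: CHECK does not forbid NULL (a CHECK constraint passes when its expression is NULL) → nullable.
- name: part of the PRIMARY KEY, which implies NOT NULL → not nullable.
- end_date: no NOT NULL constraint applies → nullable.
- headcount: part of the PRIMARY KEY, which implies NOT NULL → not nullable.
- department_id: declared NOT NULL → not nullable.
- manager: DEFAULT only fills an omitted column; an explicit NULL is still allowed → nullable.
- salary: declared NOT NULL → not nullable.
- hire_date: DEFAULT only fills an omitted column; an explicit NULL is still allowed → nullable.

phone, end_date, manager, hire_date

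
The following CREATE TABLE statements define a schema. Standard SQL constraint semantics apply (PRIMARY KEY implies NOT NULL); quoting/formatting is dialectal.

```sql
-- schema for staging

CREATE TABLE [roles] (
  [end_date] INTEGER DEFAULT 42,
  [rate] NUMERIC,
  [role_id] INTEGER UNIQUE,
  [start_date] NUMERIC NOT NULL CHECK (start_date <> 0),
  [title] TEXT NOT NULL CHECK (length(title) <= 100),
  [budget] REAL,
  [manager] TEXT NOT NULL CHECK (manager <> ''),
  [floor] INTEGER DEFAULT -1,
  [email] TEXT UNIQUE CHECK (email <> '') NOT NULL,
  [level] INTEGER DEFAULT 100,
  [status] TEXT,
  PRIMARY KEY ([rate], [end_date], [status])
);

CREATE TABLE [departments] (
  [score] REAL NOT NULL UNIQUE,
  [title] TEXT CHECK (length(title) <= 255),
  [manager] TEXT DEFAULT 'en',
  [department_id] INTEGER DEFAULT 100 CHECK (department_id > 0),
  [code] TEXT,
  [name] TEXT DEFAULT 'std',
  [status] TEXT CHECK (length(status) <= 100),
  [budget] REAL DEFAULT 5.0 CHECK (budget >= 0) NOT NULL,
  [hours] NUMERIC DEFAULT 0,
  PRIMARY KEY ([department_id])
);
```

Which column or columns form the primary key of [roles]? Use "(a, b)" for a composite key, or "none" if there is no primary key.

(rate, end_date, status)

A table-level PRIMARY KEY clause names 3 columns: rate, end_date, status.
This is a composite key — the combination is unique, not each column individually.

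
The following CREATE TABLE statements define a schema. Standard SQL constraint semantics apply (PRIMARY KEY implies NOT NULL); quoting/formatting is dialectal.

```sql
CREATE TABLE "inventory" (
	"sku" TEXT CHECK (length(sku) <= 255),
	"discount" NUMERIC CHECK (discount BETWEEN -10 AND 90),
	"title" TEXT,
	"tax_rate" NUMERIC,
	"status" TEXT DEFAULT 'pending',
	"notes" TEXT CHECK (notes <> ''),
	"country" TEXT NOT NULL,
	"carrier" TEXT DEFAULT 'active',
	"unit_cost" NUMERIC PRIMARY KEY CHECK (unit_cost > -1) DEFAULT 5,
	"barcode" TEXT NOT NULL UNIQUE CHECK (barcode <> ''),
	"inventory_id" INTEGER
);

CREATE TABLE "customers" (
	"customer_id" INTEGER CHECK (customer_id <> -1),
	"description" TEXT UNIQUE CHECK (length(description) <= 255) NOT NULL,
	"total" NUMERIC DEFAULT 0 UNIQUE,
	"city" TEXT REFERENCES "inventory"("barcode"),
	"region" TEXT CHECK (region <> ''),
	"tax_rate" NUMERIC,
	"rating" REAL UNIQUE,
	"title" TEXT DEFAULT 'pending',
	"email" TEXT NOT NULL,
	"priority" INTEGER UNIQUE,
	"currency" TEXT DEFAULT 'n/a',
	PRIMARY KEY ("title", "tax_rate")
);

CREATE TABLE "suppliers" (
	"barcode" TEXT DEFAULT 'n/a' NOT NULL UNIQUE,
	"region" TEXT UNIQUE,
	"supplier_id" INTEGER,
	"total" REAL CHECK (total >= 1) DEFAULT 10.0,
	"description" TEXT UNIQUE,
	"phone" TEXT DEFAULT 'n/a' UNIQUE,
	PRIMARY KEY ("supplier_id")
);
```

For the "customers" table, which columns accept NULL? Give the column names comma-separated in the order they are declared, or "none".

- customer_id: CHECK does not forbid NULL (a CHECK constraint passes when its expression is NULL) → nullable.
- description: declared NOT NULL → not nullable.
- total: UNIQUE does not imply NOT NULL → nullable.
- city: a foreign key column may be NULL unless separately constrained → nullable.
- region: CHECK does not forbid NULL (a CHECK constraint passes when its expression is NULL) → nullable.
- tax_rate: part of the PRIMARY KEY, which implies NOT NULL → not nullable.
- rating: UNIQUE does not imply NOT NULL → nullable.
- title: part of the PRIMARY KEY, which implies NOT NULL → not nullable.
- email: declared NOT NULL → not nullable.
- priority: UNIQUE does not imply NOT NULL → nullable.
- currency: DEFAULT only fills an omitted column; an explicit NULL is still allowed → nullable.

customer_id, total, city, region, rating, priority, currency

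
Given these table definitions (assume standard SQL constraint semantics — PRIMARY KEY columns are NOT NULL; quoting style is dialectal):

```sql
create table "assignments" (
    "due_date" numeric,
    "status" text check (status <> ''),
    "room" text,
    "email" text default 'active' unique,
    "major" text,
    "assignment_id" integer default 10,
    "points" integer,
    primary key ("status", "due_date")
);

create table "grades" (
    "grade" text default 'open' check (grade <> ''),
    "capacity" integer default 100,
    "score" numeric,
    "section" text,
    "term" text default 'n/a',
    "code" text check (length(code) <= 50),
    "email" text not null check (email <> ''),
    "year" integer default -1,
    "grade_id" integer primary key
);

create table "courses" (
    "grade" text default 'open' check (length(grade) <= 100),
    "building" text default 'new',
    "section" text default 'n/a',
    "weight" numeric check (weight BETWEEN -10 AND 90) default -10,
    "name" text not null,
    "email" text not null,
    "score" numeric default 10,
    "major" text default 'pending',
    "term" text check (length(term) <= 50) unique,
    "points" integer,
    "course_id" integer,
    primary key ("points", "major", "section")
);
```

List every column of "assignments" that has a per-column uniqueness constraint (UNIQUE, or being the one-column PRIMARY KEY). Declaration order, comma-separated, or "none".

- due_date: part of a composite PRIMARY KEY — only the tuple is unique, not this column on its own.
- status: part of a composite PRIMARY KEY — only the tuple is unique, not this column on its own.
- room: no UNIQUE or single-column PK constraint.
- email: declared UNIQUE → unique.
- major: no UNIQUE or single-column PK constraint.
- assignment_id: no UNIQUE or single-column PK constraint.
- points: no UNIQUE or single-column PK constraint.

email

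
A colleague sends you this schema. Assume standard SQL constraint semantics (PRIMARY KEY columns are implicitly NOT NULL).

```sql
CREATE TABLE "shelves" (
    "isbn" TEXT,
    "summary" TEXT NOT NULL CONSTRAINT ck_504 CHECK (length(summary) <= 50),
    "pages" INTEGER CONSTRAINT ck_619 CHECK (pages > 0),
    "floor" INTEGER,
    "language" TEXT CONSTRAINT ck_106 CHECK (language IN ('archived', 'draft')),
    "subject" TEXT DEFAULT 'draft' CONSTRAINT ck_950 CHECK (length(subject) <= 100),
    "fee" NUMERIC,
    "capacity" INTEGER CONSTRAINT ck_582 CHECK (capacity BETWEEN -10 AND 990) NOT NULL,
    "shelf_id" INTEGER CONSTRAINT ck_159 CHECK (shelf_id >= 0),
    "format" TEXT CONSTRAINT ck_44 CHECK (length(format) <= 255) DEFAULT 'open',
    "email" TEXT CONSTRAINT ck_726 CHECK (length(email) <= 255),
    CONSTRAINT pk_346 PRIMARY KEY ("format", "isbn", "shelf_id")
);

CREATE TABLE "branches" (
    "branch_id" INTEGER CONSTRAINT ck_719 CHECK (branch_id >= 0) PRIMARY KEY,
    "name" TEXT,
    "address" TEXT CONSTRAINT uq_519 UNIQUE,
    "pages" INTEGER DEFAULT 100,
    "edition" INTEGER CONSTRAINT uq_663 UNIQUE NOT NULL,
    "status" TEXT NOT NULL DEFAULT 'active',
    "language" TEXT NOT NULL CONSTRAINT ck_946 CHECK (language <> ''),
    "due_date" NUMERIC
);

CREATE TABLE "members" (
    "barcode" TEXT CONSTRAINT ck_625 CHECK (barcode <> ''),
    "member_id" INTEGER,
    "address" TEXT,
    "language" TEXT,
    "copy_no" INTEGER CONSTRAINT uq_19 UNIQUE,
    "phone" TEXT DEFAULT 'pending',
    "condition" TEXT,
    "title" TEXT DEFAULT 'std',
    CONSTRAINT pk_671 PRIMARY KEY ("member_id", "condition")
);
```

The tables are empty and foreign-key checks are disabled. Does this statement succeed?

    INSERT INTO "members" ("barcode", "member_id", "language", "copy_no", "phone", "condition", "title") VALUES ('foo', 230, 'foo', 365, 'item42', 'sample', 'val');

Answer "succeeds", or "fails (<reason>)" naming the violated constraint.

NOT NULL columns: condition is supplied; member_id is supplied.
CHECK constraints: 'foo' satisfies (barcode <> '').
No constraint is violated.

succeeds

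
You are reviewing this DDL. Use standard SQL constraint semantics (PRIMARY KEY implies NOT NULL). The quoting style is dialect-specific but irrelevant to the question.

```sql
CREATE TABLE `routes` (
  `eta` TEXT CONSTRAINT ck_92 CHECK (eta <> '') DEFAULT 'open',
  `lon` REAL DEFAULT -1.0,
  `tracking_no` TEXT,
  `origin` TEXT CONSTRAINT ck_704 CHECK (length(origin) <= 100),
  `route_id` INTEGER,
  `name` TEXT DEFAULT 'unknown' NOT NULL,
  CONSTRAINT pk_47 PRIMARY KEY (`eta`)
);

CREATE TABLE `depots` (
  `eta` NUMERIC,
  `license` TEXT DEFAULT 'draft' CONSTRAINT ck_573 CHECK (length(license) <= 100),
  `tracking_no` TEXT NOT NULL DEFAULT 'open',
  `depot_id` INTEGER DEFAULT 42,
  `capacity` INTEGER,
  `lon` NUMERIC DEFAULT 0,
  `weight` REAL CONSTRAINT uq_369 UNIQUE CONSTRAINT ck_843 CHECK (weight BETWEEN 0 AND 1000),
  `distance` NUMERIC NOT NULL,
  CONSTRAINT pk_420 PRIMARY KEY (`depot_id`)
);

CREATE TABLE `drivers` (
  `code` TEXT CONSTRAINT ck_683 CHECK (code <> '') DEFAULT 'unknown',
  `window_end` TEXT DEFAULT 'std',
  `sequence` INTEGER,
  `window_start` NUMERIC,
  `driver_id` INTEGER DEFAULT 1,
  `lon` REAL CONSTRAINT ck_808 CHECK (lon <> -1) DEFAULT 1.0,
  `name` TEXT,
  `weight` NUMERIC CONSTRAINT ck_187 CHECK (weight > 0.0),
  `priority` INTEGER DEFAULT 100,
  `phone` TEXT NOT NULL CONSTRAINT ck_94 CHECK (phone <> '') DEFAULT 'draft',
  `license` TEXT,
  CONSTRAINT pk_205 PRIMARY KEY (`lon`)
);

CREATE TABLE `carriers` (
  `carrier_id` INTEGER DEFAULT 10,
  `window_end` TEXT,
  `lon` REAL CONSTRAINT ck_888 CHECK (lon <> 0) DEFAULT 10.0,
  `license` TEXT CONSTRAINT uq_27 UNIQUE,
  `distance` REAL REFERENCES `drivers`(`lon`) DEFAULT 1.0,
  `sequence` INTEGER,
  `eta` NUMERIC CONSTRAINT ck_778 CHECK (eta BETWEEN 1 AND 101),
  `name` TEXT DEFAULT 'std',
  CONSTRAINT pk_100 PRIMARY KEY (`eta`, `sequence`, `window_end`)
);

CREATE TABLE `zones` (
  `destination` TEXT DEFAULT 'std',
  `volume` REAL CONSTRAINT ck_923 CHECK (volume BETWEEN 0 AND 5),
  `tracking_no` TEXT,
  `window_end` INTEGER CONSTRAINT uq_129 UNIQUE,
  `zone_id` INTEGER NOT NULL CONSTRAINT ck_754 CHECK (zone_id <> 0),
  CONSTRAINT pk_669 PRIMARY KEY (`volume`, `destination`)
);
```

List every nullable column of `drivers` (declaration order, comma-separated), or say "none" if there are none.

code, window_end, sequence, window_start, driver_id, name, weight, priority, license

- code: CHECK does not forbid NULL (a CHECK constraint passes when its expression is NULL) → nullable.
- window_end: DEFAULT only fills an omitted column; an explicit NULL is still allowed → nullable.
- sequence: no NOT NULL constraint applies → nullable.
- window_start: no NOT NULL constraint applies → nullable.
- driver_id: DEFAULT only fills an omitted column; an explicit NULL is still allowed → nullable.
- lon: part of the PRIMARY KEY, which implies NOT NULL → not nullable.
- name: no NOT NULL constraint applies → nullable.
- weight: CHECK does not forbid NULL (a CHECK constraint passes when its expression is NULL) → nullable.
- priority: DEFAULT only fills an omitted column; an explicit NULL is still allowed → nullable.
- phone: declared NOT NULL → not nullable.
- license: no NOT NULL constraint applies → nullable.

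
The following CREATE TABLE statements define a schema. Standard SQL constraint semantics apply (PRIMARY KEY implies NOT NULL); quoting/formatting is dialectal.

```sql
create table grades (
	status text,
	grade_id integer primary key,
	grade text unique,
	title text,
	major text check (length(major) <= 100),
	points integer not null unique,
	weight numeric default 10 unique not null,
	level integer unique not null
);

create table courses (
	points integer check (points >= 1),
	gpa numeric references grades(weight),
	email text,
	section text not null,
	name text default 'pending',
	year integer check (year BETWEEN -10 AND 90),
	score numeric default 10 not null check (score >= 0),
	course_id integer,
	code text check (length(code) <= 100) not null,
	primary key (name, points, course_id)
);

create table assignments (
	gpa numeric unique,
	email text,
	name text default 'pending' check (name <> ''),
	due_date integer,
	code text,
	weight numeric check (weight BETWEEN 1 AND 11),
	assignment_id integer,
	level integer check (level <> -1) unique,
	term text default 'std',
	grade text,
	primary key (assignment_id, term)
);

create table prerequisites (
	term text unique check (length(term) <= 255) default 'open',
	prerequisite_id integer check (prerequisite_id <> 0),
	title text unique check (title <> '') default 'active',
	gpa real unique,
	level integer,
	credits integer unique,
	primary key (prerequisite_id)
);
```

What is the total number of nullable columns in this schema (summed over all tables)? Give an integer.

20

grades: 4 nullable (status, grade, title, major — PK (grade_id) and explicit NOT NULL columns excluded).
courses: 3 nullable (gpa, email, year — PK (name, points, course_id) and explicit NOT NULL columns excluded).
assignments: 8 nullable (gpa, email, name, due_date, code, weight, level, grade — PK (assignment_id, term) and explicit NOT NULL columns excluded).
prerequisites: 5 nullable (term, title, gpa, level, credits — PK (prerequisite_id) and explicit NOT NULL columns excluded).
Total: 4 + 3 + 8 + 5 = 20.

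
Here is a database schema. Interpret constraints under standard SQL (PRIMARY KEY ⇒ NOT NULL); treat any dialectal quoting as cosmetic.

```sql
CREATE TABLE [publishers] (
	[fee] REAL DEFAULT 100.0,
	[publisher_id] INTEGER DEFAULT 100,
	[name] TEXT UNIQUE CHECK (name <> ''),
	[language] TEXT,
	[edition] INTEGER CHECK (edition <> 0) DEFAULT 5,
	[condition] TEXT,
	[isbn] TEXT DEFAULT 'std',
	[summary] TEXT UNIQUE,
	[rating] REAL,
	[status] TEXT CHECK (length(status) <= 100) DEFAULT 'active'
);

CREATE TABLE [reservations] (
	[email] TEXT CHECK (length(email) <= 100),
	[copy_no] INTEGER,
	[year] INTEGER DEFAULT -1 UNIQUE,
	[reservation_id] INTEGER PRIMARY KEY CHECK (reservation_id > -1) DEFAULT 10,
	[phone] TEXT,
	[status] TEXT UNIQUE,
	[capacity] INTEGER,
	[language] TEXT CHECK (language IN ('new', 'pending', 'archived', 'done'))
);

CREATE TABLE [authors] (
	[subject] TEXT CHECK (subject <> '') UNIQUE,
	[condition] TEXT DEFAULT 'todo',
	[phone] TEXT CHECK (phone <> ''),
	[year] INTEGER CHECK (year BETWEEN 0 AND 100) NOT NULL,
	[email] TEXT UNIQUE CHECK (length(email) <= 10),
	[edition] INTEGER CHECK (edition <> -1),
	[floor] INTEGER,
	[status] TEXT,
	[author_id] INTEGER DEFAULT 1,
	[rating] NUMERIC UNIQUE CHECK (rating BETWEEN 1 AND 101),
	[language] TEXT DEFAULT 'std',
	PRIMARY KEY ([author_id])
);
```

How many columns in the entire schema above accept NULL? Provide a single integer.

26

publishers: 10 nullable (fee, publisher_id, name, language, edition, condition, isbn, summary, rating, status — PK none and explicit NOT NULL columns excluded).
reservations: 7 nullable (email, copy_no, year, phone, status, capacity, language — PK (reservation_id) and explicit NOT NULL columns excluded).
authors: 9 nullable (subject, condition, phone, email, edition, floor, status, rating, language — PK (author_id) and explicit NOT NULL columns excluded).
Total: 10 + 7 + 9 = 26.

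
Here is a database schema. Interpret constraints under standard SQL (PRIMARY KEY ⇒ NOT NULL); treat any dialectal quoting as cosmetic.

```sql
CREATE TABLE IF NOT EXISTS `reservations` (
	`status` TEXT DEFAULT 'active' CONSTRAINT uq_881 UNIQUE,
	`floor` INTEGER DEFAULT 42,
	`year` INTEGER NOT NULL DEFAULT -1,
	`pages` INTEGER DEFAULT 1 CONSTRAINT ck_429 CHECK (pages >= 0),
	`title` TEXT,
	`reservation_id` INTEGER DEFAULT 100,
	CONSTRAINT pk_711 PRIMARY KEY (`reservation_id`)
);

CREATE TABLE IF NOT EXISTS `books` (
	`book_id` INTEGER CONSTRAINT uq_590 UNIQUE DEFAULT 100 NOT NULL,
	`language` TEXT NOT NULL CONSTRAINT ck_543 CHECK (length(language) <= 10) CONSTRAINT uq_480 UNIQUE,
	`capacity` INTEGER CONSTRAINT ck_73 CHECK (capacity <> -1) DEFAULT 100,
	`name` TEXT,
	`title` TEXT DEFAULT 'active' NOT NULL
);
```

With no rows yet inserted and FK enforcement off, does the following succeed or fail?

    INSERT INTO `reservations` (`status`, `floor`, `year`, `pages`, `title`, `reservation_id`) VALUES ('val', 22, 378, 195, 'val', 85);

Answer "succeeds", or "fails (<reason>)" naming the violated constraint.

succeeds

NOT NULL columns: reservation_id is supplied; year is supplied.
CHECK constraints: 195 satisfies (pages >= 0).
No constraint is violated.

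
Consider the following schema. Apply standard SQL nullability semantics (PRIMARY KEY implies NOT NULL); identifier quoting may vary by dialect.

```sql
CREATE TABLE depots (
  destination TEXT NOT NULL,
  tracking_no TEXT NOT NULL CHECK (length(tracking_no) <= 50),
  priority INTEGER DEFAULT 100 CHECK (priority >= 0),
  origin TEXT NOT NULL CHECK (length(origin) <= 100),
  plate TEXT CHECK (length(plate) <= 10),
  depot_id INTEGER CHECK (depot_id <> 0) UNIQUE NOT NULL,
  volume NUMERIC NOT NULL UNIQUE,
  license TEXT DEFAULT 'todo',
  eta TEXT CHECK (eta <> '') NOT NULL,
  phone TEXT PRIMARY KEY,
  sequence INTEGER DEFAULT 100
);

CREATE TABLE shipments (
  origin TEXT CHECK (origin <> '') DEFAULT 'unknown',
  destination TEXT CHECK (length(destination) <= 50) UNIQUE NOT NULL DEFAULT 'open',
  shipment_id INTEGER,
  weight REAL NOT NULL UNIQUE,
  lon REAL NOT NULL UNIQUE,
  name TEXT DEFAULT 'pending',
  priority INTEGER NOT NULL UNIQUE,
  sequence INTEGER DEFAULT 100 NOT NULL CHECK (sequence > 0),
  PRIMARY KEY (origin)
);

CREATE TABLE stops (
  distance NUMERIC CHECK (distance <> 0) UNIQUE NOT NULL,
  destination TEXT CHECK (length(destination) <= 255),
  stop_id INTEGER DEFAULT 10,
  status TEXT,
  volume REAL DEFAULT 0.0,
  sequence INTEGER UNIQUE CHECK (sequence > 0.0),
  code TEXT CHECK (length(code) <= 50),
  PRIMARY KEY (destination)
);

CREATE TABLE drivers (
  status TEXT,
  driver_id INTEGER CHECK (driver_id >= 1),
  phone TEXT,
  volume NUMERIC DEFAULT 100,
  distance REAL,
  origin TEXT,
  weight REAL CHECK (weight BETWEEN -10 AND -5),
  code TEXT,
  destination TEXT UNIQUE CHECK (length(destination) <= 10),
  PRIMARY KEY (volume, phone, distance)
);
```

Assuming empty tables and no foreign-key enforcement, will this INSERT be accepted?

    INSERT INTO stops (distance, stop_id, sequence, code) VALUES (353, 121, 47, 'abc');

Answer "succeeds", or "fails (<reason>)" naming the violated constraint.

destination is omitted from the column list and has no DEFAULT, so it would receive NULL.
But destination is part of the PRIMARY KEY (implied NOT NULL).

fails (NOT NULL on destination)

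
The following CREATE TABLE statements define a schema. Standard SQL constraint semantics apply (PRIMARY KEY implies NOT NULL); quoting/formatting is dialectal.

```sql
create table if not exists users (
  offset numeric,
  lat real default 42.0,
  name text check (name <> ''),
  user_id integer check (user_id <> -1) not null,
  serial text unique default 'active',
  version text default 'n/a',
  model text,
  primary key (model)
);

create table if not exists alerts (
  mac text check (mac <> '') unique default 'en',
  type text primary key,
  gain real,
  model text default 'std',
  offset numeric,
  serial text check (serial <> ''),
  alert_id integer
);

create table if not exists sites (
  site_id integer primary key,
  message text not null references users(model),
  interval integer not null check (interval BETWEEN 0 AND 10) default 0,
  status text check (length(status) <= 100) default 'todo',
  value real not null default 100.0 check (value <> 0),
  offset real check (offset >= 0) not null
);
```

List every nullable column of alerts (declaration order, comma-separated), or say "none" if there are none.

- mac: CHECK does not forbid NULL (a CHECK constraint passes when its expression is NULL) → nullable.
- type: part of the PRIMARY KEY, which implies NOT NULL → not nullable.
- gain: no NOT NULL constraint applies → nullable.
- model: DEFAULT only fills an omitted column; an explicit NULL is still allowed → nullable.
- offset: no NOT NULL constraint applies → nullable.
- serial: CHECK does not forbid NULL (a CHECK constraint passes when its expression is NULL) → nullable.
- alert_id: no NOT NULL constraint applies → nullable.

mac, gain, model, offset, serial, alert_id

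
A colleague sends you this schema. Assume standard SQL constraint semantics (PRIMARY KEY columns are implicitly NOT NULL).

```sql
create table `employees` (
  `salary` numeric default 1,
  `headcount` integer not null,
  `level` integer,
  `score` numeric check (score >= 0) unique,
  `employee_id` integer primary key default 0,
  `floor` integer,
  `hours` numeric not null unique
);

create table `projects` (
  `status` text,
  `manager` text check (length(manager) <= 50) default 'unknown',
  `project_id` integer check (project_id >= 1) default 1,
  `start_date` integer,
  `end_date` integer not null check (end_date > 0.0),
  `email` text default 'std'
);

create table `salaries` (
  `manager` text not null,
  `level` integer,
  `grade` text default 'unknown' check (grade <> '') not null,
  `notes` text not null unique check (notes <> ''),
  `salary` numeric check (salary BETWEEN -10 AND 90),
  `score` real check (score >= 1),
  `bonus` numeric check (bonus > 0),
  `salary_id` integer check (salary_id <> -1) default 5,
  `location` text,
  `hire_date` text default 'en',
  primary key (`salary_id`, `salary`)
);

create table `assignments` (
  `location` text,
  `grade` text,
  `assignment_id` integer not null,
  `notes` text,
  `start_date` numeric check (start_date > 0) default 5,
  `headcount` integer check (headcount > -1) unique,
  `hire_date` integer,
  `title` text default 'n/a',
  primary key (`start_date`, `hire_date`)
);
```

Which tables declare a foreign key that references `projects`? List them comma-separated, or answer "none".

No REFERENCES clause anywhere in the schema names projects.

none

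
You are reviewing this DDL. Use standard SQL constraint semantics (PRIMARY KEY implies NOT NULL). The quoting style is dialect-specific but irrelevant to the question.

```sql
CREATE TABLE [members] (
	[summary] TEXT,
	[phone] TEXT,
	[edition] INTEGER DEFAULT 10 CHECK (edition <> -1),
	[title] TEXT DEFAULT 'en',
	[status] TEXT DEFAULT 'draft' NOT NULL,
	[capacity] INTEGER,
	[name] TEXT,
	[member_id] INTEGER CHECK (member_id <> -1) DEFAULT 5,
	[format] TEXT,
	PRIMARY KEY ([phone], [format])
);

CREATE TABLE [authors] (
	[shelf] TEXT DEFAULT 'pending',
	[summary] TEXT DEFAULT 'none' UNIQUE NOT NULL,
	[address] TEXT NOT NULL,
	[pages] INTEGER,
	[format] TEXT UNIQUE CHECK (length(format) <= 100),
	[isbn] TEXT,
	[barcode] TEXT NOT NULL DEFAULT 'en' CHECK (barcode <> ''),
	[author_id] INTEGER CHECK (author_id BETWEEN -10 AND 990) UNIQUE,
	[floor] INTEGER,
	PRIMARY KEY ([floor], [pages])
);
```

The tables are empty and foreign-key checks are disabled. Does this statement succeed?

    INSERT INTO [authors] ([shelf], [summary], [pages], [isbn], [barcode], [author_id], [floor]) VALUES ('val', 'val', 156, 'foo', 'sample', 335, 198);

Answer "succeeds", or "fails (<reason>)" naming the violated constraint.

fails (NOT NULL on address)

address is omitted from the column list and has no DEFAULT, so it would receive NULL.
But address is declared NOT NULL.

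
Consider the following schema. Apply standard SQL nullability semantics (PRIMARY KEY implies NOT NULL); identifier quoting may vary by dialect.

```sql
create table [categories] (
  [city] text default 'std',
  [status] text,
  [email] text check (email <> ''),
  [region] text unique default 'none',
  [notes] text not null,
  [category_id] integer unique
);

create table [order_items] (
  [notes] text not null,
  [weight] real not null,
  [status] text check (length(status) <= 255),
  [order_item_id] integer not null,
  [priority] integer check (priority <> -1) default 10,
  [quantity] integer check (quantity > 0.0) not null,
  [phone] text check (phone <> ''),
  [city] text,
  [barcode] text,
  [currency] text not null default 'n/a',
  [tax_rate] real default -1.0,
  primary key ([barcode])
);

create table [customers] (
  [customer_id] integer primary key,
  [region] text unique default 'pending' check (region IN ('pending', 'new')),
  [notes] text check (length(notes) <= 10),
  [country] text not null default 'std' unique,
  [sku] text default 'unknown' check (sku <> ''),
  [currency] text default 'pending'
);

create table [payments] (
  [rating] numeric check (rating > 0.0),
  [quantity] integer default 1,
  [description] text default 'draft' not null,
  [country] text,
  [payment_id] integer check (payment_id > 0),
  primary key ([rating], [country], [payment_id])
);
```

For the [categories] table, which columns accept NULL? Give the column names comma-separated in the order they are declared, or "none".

- city: DEFAULT only fills an omitted column; an explicit NULL is still allowed → nullable.
- status: no NOT NULL constraint applies → nullable.
- email: CHECK does not forbid NULL (a CHECK constraint passes when its expression is NULL) → nullable.
- region: UNIQUE does not imply NOT NULL → nullable.
- notes: declared NOT NULL → not nullable.
- category_id: UNIQUE does not imply NOT NULL → nullable.

city, status, email, region, category_id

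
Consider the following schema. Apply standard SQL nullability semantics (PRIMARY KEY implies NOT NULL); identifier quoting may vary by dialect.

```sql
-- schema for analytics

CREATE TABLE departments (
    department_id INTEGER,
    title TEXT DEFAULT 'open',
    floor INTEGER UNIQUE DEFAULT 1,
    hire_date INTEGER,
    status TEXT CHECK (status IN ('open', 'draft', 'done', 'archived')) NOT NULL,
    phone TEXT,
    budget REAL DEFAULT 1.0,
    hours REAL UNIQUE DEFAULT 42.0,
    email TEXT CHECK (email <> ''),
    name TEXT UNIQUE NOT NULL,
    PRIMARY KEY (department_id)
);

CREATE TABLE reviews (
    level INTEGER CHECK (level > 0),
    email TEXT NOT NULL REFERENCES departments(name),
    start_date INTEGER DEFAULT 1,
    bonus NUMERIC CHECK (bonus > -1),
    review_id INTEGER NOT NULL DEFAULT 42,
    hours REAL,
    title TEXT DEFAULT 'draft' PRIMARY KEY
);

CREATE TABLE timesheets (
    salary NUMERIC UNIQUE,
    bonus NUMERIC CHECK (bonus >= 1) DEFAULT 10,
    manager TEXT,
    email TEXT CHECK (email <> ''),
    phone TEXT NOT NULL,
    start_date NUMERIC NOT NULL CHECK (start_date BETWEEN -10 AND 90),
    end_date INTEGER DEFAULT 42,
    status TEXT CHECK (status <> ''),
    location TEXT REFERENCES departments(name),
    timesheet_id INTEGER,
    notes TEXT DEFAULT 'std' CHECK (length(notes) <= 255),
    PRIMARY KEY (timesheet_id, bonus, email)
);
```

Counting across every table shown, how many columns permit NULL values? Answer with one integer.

17

departments: 7 nullable (title, floor, hire_date, phone, budget, hours, email — PK (department_id) and explicit NOT NULL columns excluded).
reviews: 4 nullable (level, start_date, bonus, hours — PK (title) and explicit NOT NULL columns excluded).
timesheets: 6 nullable (salary, manager, end_date, status, location, notes — PK (timesheet_id, bonus, email) and explicit NOT NULL columns excluded).
Total: 7 + 4 + 6 = 17.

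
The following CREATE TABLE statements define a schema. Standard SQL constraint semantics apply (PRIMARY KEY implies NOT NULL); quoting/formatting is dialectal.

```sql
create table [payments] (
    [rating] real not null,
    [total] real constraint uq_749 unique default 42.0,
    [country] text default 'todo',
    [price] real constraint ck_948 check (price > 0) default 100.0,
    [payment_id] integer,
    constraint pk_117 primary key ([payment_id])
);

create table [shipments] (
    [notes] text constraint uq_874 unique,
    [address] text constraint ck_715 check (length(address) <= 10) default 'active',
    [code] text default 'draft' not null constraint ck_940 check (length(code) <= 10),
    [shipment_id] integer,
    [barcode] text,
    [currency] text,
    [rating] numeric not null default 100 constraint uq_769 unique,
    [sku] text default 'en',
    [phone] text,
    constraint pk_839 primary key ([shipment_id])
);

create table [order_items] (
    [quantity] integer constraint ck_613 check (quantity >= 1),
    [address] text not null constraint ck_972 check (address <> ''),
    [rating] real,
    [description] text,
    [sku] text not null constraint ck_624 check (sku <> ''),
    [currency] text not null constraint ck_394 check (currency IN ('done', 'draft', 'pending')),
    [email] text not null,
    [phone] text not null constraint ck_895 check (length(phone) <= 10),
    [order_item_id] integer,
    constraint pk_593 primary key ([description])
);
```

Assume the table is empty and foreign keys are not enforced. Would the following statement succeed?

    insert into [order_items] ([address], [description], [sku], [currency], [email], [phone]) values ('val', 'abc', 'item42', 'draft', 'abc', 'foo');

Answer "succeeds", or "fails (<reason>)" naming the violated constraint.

succeeds

NOT NULL columns: address is supplied; currency is supplied; description is supplied; email is supplied; phone is supplied; sku is supplied.
CHECK constraints: 'val' satisfies (address <> ''); 'item42' satisfies (sku <> ''); 'draft' satisfies (currency IN ('done', 'draft', 'pending')); 'foo' satisfies (length(phone) <= 10).
No constraint is violated.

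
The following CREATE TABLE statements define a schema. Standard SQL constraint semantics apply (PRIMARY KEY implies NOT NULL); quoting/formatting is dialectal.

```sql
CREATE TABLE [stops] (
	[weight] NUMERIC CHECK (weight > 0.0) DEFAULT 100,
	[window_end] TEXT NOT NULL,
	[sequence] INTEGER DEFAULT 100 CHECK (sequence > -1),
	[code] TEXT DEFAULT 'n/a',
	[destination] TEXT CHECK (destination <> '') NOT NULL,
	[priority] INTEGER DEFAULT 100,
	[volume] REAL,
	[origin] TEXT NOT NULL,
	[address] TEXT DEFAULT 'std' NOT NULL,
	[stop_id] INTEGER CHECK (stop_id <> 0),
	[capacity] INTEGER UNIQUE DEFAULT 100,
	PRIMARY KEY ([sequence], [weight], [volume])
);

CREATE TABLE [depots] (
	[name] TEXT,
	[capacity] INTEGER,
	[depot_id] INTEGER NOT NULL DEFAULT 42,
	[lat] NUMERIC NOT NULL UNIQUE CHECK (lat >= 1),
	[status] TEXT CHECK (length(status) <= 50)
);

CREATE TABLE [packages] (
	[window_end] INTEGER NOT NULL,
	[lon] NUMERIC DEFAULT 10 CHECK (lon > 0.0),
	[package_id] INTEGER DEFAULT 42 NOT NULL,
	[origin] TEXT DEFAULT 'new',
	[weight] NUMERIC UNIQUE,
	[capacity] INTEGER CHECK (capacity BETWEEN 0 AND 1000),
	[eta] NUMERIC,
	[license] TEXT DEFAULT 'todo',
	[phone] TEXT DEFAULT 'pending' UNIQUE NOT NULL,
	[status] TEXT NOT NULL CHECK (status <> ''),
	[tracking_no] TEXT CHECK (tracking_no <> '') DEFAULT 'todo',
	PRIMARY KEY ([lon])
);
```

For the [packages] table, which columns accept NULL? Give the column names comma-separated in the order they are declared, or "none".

- window_end: declared NOT NULL → not nullable.
- lon: part of the PRIMARY KEY, which implies NOT NULL → not nullable.
- package_id: declared NOT NULL → not nullable.
- origin: DEFAULT only fills an omitted column; an explicit NULL is still allowed → nullable.
- weight: UNIQUE does not imply NOT NULL → nullable.
- capacity: CHECK does not forbid NULL (a CHECK constraint passes when its expression is NULL) → nullable.
- eta: no NOT NULL constraint applies → nullable.
- license: DEFAULT only fills an omitted column; an explicit NULL is still allowed → nullable.
- phone: declared NOT NULL → not nullable.
- status: declared NOT NULL → not nullable.
- tracking_no: CHECK does not forbid NULL (a CHECK constraint passes when its expression is NULL) → nullable.

origin, weight, capacity, eta, license, tracking_no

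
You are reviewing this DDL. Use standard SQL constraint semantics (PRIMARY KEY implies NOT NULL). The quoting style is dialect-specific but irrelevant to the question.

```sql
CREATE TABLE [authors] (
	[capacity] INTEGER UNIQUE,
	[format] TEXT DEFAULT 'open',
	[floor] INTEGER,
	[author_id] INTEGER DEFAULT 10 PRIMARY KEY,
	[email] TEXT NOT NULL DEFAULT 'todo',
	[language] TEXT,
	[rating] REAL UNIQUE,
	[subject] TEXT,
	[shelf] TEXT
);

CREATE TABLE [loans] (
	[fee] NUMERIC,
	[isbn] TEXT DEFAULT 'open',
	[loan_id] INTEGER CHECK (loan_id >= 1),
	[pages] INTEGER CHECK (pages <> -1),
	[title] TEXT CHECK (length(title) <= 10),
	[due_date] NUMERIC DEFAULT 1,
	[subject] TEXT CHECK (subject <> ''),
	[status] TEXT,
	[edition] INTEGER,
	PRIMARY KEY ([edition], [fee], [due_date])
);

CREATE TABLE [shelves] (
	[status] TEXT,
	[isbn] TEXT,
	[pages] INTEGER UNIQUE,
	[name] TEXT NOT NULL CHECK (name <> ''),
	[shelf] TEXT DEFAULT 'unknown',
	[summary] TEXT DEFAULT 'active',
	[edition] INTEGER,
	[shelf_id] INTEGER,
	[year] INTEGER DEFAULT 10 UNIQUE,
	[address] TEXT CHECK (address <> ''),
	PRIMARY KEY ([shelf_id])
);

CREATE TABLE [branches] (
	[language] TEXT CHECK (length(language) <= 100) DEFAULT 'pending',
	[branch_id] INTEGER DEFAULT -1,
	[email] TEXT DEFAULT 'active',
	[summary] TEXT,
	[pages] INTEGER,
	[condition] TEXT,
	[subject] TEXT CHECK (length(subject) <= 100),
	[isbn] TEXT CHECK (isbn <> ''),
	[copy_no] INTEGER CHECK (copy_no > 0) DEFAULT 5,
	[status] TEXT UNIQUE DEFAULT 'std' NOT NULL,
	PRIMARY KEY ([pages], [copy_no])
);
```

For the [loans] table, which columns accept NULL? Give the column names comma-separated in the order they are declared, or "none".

- fee: part of the PRIMARY KEY, which implies NOT NULL → not nullable.
- isbn: DEFAULT only fills an omitted column; an explicit NULL is still allowed → nullable.
- loan_id: CHECK does not forbid NULL (a CHECK constraint passes when its expression is NULL) → nullable.
- pages: CHECK does not forbid NULL (a CHECK constraint passes when its expression is NULL) → nullable.
- title: CHECK does not forbid NULL (a CHECK constraint passes when its expression is NULL) → nullable.
- due_date: part of the PRIMARY KEY, which implies NOT NULL → not nullable.
- subject: CHECK does not forbid NULL (a CHECK constraint passes when its expression is NULL) → nullable.
- status: no NOT NULL constraint applies → nullable.
- edition: part of the PRIMARY KEY, which implies NOT NULL → not nullable.

isbn, loan_id, pages, title, subject, status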